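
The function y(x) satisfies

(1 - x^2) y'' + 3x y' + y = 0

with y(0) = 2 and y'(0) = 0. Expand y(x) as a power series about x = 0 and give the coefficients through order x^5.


Ansatz: y(x) = sum_{n>=0} a_n x^n, so y'(x) = sum_{n>=1} n a_n x^(n-1) and y''(x) = sum_{n>=2} n(n-1) a_n x^(n-2).
Substitute into P(x) y'' + Q(x) y' + R(x) y = 0 with P(x) = 1 - x^2, Q(x) = 3x, R(x) = 1, and match powers of x.
Initial conditions: a_0 = 2, a_1 = 0.
Setting the coefficient of each power of x to zero and solving order by order (substituting the coefficients already found):
  x^0: 2 a_2 + a_0 = 0  ->  2 a_2 = -a_0 = -2  ->  a_2 = -1
  x^1: 6 a_3 + 4 a_1 = 0  ->  6 a_3 = -4 a_1 = 0  ->  a_3 = 0
  x^2: 12 a_4 + 5 a_2 = 0  ->  12 a_4 = -5 a_2 = 5  ->  a_4 = 5/12
  x^3: 20 a_5 + 4 a_3 = 0  ->  20 a_5 = -4 a_3 = 0  ->  a_5 = 0
Truncated series: y(x) = 2 - x^2 + (5/12) x^4 + O(x^6).

a_0 = 2; a_1 = 0; a_2 = -1; a_3 = 0; a_4 = 5/12; a_5 = 0


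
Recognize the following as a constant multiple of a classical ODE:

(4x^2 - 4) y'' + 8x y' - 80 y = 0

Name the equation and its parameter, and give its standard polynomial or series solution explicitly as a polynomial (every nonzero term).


All three coefficients share the factor -4; dividing through by -4 gives  (1 - x^2) y'' - 2x y' + 20 y = 0.
This matches the Legendre equation (1 - x^2) y'' - 2x y' + n(n+1) y = 0 (note the -2x y' term) with n(n+1) = 20, so n = 4; the polynomial solution is P_4(x).
With y = sum_k a_k x^k, matching x^k gives (k+2)(k+1) a_{k+2} = [k(k+1) - n(n+1)] a_k = (k - 4)(k + 5) a_k. The right side vanishes at k = 4, so the series with the parity of 4 terminates at degree 4.
Standard normalization (P_n(1) = 1): leading coefficient (2n)!/(2^n (n!)^2) = 40320/(16*576) = 35/8, so a_4 = 35/8. Work downward with a_k = (k+1)(k+2) a_{k+2} / ((k - 4)(k + 5)):
  a_2 = (3)(4)(35/8) / ((2 - 4)(2 + 5)) = (105/2)/(-14) = -15/4
  a_0 = (1)(2)(-15/4) / ((0 - 4)(0 + 5)) = (-15/2)/(-20) = 3/8
Hence P_4(x) = 35 x^4/8 - 15 x^2/4 + 3/8.

P_4(x); series = 35 x^4/8 - 15 x^2/4 + 3/8


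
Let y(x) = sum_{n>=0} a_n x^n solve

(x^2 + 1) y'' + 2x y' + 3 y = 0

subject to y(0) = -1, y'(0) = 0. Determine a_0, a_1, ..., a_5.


Ansatz: y(x) = sum_{n>=0} a_n x^n, so y'(x) = sum_{n>=1} n a_n x^(n-1) and y''(x) = sum_{n>=2} n(n-1) a_n x^(n-2).
Substitute into P(x) y'' + Q(x) y' + R(x) y = 0 with P(x) = x^2 + 1, Q(x) = 2x, R(x) = 3, and match powers of x.
Initial conditions: a_0 = -1, a_1 = 0.
Setting the coefficient of each power of x to zero and solving order by order (substituting the coefficients already found):
  x^0: 2 a_2 + 3 a_0 = 0  ->  2 a_2 = -3 a_0 = 3  ->  a_2 = 3/2
  x^1: 6 a_3 + 5 a_1 = 0  ->  6 a_3 = -5 a_1 = 0  ->  a_3 = 0
  x^2: 12 a_4 + 9 a_2 = 0  ->  12 a_4 = -9 a_2 = -27/2  ->  a_4 = -9/8
  x^3: 20 a_5 + 15 a_3 = 0  ->  20 a_5 = -15 a_3 = 0  ->  a_5 = 0
Truncated series: y(x) = -1 + (3/2) x^2 - (9/8) x^4 + O(x^6).

a_0 = -1; a_1 = 0; a_2 = 3/2; a_3 = 0; a_4 = -9/8; a_5 = 0


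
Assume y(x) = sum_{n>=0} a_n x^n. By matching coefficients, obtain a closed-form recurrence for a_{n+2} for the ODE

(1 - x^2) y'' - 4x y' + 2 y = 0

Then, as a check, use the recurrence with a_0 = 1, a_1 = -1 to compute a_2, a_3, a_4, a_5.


Substitute y = sum_n a_n x^n.
(1 - 1 x^2) y'' contributes (n+2)(n+1) a_{n+2} - n(n-1) a_n at x^n.
-4 x y'(x) contributes -4 n a_n at x^n.
2 y(x) contributes 2 a_n at x^n.
Matching x^n: (n+2)(n+1) a_{n+2} + (-n(n-1) - 4 n + 2) a_n = 0.
Thus a_{n+2} = (n(n-1) + 4 n - 2) / ((n+1)(n+2)) * a_n.

Check with a_0 = 1, a_1 = -1 (apply the recurrence for n = 0, 1, 2, 3): a_0 = 1, a_1 = -1, a_2 = -1, a_3 = -1/3, a_4 = -2/3, a_5 = -4/15.

a_(n+2) = (n(n-1) + 4 n - 2) / ((n+1)(n+2)) * a_n; check: a_0 = 1, a_1 = -1, a_2 = -1, a_3 = -1/3, a_4 = -2/3, a_5 = -4/15


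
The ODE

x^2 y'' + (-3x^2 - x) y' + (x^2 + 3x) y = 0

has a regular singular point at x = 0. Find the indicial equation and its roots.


Divide by x^2 to reach normal form y'' + P_1(x) y' + P_2(x) y = 0 with P_1(x) = -3 - 1/x and P_2(x) = 1 + 3/x.
x = 0 is a singular point because the y'-coefficient -3 - 1/x has a pole at x = 0 and the y-coefficient 1 + 3/x has a pole at x = 0.
It is a regular singular point because x P_1(x) = p(x) = -3x - 1 and x^2 P_2(x) = q(x) = x^2 + 3x are polynomials, hence analytic at x = 0.
p(0) = -1,  q(0) = 0.
Indicial equation: r(r-1) + p(0) r + q(0) = 0, i.e. r^2 + (p(0) - 1) r + q(0) = 0, i.e. r^2 - 2 r = 0.
Discriminant: (-2)^2 - 4(0) = 4, so r = (2 ± 2)/2.
Solving: r_1 = 2, r_2 = 0.

indicial: r^2 - 2 r = 0; roots r_1 = 2, r_2 = 0


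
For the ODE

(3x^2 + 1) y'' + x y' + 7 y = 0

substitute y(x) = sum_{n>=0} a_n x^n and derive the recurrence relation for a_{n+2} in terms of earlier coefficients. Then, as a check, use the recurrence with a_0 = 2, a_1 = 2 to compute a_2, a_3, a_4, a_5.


Substitute y = sum_n a_n x^n.
(1 + 3 x^2) y'' contributes (n+2)(n+1) a_{n+2} + 3 n(n-1) a_n at x^n.
x y'(x) contributes n a_n at x^n.
7 y(x) contributes 7 a_n at x^n.
Matching x^n: (n+2)(n+1) a_{n+2} + (3 n(n-1) + n + 7) a_n = 0.
Thus a_{n+2} = (-3 n(n-1) - n - 7) / ((n+1)(n+2)) * a_n.

Check with a_0 = 2, a_1 = 2 (apply the recurrence for n = 0, 1, 2, 3): a_0 = 2, a_1 = 2, a_2 = -7, a_3 = -8/3, a_4 = 35/4, a_5 = 56/15.

a_(n+2) = (-3 n(n-1) - n - 7) / ((n+1)(n+2)) * a_n; check: a_0 = 2, a_1 = 2, a_2 = -7, a_3 = -8/3, a_4 = 35/4, a_5 = 56/15


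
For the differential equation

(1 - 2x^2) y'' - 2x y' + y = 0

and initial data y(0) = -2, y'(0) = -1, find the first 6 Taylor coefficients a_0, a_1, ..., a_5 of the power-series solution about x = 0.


Ansatz: y(x) = sum_{n>=0} a_n x^n, so y'(x) = sum_{n>=1} n a_n x^(n-1) and y''(x) = sum_{n>=2} n(n-1) a_n x^(n-2).
Substitute into P(x) y'' + Q(x) y' + R(x) y = 0 with P(x) = 1 - 2x^2, Q(x) = -2x, R(x) = 1, and match powers of x.
Initial conditions: a_0 = -2, a_1 = -1.
Setting the coefficient of each power of x to zero and solving order by order (substituting the coefficients already found):
  x^0: 2 a_2 + a_0 = 0  ->  2 a_2 = -a_0 = 2  ->  a_2 = 1
  x^1: 6 a_3 - a_1 = 0  ->  6 a_3 = a_1 = -1  ->  a_3 = -1/6
  x^2: 12 a_4 - 7 a_2 = 0  ->  12 a_4 = 7 a_2 = 7  ->  a_4 = 7/12
  x^3: 20 a_5 - 17 a_3 = 0  ->  20 a_5 = 17 a_3 = -17/6  ->  a_5 = -17/120
Truncated series: y(x) = -2 - x + x^2 - (1/6) x^3 + (7/12) x^4 - (17/120) x^5 + O(x^6).

a_0 = -2; a_1 = -1; a_2 = 1; a_3 = -1/6; a_4 = 7/12; a_5 = -17/120


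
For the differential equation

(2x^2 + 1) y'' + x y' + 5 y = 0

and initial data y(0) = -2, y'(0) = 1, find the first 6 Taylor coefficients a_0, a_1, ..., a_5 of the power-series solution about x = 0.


Ansatz: y(x) = sum_{n>=0} a_n x^n, so y'(x) = sum_{n>=1} n a_n x^(n-1) and y''(x) = sum_{n>=2} n(n-1) a_n x^(n-2).
Substitute into P(x) y'' + Q(x) y' + R(x) y = 0 with P(x) = 2x^2 + 1, Q(x) = x, R(x) = 5, and match powers of x.
Initial conditions: a_0 = -2, a_1 = 1.
Setting the coefficient of each power of x to zero and solving order by order (substituting the coefficients already found):
  x^0: 2 a_2 + 5 a_0 = 0  ->  2 a_2 = -5 a_0 = 10  ->  a_2 = 5
  x^1: 6 a_3 + 6 a_1 = 0  ->  6 a_3 = -6 a_1 = -6  ->  a_3 = -1
  x^2: 12 a_4 + 11 a_2 = 0  ->  12 a_4 = -11 a_2 = -55  ->  a_4 = -55/12
  x^3: 20 a_5 + 20 a_3 = 0  ->  20 a_5 = -20 a_3 = 20  ->  a_5 = 1
Truncated series: y(x) = -2 + x + 5 x^2 - x^3 - (55/12) x^4 + x^5 + O(x^6).

a_0 = -2; a_1 = 1; a_2 = 5; a_3 = -1; a_4 = -55/12; a_5 = 1


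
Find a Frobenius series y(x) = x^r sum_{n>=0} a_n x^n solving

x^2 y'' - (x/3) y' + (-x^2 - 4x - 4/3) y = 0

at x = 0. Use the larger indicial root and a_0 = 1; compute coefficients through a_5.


Write in Frobenius form y'' + (p(x)/x) y' + (q(x)/x^2) y = 0:
  p(x) = -1/3,  q(x) = -x^2 - 4x - 4/3.
Indicial equation: r(r-1) + (-1/3) r + (-4/3) = 0 -> roots r_1 = 2, r_2 = -2/3.
Take r = r_1 = 2. Let y(x) = x^r sum_{n>=0} a_n x^n with a_0 = 1.
Substitute y = x^r sum a_n x^n and match x^{r+n}. The recurrence is
  D(n) a_n - 4 a_{n-1} - 1 a_{n-2} = 0,  where D(n) = (r+n)(r+n-1) + (-1/3)(r+n) + (-4/3).
  a_n = [4 a_{n-1} + 1 a_{n-2}] / D(n).
Since the indicial polynomial factors as (r - r_1)(r - r_2), D(n) = (r_1 + n - r_1)(r_1 + n - r_2) = n(n + 8/3).
Evaluating step by step (a_0 = 1):
  n = 1: D(1) = 1(1 + 8/3) = 11/3; numerator = 4(1) = 4; a_1 = (4)/(11/3) = 12/11
  n = 2: D(2) = 2(2 + 8/3) = 28/3; numerator = 4(12/11) + 1(1) = 59/11; a_2 = (59/11)/(28/3) = 177/308
  n = 3: D(3) = 3(3 + 8/3) = 17; numerator = 4(177/308) + 1(12/11) = 261/77; a_3 = (261/77)/(17) = 261/1309
  n = 4: D(4) = 4(4 + 8/3) = 80/3; numerator = 4(261/1309) + 1(177/308) = 7185/5236; a_4 = (7185/5236)/(80/3) = 4311/83776
  n = 5: D(5) = 5(5 + 8/3) = 115/3; numerator = 4(4311/83776) + 1(261/1309) = 8487/20944; a_5 = (8487/20944)/(115/3) = 1107/104720

r = 2; a_0 = 1; a_1 = 12/11; a_2 = 177/308; a_3 = 261/1309; a_4 = 4311/83776; a_5 = 1107/104720


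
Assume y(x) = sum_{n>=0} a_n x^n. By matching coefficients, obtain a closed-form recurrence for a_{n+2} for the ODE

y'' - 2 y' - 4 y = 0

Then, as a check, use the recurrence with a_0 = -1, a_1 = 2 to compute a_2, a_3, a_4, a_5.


Substitute y = sum_n a_n x^n.
y''(x) has coefficient (n+2)(n+1) a_{n+2} at x^n;
-2 y'(x) has coefficient -2 (n+1) a_{n+1} at x^n;
-4 y(x) has coefficient -4 a_n at x^n.
Matching x^n: (n+2)(n+1) a_{n+2} - 2 (n+1) a_{n+1} - 4 a_n = 0.
Thus a_{n+2} = [2 (n+1) a_{n+1} + 4 a_n] / ((n+1)(n+2)).

Check with a_0 = -1, a_1 = 2 (apply the recurrence for n = 0, 1, 2, 3): a_0 = -1, a_1 = 2, a_2 = 0, a_3 = 4/3, a_4 = 2/3, a_5 = 8/15.

a_(n+2) = [2 (n+1) a_(n+1) + 4 a_n] / ((n+1)(n+2)); check: a_0 = -1, a_1 = 2, a_2 = 0, a_3 = 4/3, a_4 = 2/3, a_5 = 8/15


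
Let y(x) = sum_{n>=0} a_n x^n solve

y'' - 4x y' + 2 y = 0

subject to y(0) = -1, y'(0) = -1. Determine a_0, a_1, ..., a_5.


Ansatz: y(x) = sum_{n>=0} a_n x^n, so y'(x) = sum_{n>=1} n a_n x^(n-1) and y''(x) = sum_{n>=2} n(n-1) a_n x^(n-2).
Substitute into P(x) y'' + Q(x) y' + R(x) y = 0 with P(x) = 1, Q(x) = -4x, R(x) = 2, and match powers of x.
Initial conditions: a_0 = -1, a_1 = -1.
Setting the coefficient of each power of x to zero and solving order by order (substituting the coefficients already found):
  x^0: 2 a_2 + 2 a_0 = 0  ->  2 a_2 = -2 a_0 = 2  ->  a_2 = 1
  x^1: 6 a_3 - 2 a_1 = 0  ->  6 a_3 = 2 a_1 = -2  ->  a_3 = -1/3
  x^2: 12 a_4 - 6 a_2 = 0  ->  12 a_4 = 6 a_2 = 6  ->  a_4 = 1/2
  x^3: 20 a_5 - 10 a_3 = 0  ->  20 a_5 = 10 a_3 = -10/3  ->  a_5 = -1/6
Truncated series: y(x) = -1 - x + x^2 - (1/3) x^3 + (1/2) x^4 - (1/6) x^5 + O(x^6).

a_0 = -1; a_1 = -1; a_2 = 1; a_3 = -1/3; a_4 = 1/2; a_5 = -1/6


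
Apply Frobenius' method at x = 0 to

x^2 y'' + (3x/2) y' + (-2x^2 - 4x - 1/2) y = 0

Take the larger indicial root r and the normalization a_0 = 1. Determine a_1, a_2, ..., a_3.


Write in Frobenius form y'' + (p(x)/x) y' + (q(x)/x^2) y = 0:
  p(x) = 3/2,  q(x) = -2x^2 - 4x - 1/2.
Indicial equation: r(r-1) + (3/2) r + (-1/2) = 0 -> roots r_1 = 1/2, r_2 = -1.
Take r = r_1 = 1/2. Let y(x) = x^r sum_{n>=0} a_n x^n with a_0 = 1.
Substitute y = x^r sum a_n x^n and match x^{r+n}. The recurrence is
  D(n) a_n - 4 a_{n-1} - 2 a_{n-2} = 0,  where D(n) = (r+n)(r+n-1) + (3/2)(r+n) + (-1/2).
  a_n = [4 a_{n-1} + 2 a_{n-2}] / D(n).
Since the indicial polynomial factors as (r - r_1)(r - r_2), D(n) = (r_1 + n - r_1)(r_1 + n - r_2) = n(n + 3/2).
Evaluating step by step (a_0 = 1):
  n = 1: D(1) = 1(1 + 3/2) = 5/2; numerator = 4(1) = 4; a_1 = (4)/(5/2) = 8/5
  n = 2: D(2) = 2(2 + 3/2) = 7; numerator = 4(8/5) + 2(1) = 42/5; a_2 = (42/5)/(7) = 6/5
  n = 3: D(3) = 3(3 + 3/2) = 27/2; numerator = 4(6/5) + 2(8/5) = 8; a_3 = (8)/(27/2) = 16/27

r = 1/2; a_0 = 1; a_1 = 8/5; a_2 = 6/5; a_3 = 16/27


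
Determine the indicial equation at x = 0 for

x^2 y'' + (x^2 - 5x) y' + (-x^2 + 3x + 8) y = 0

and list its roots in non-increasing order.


Divide by x^2 to reach normal form y'' + P_1(x) y' + P_2(x) y = 0 with P_1(x) = 1 - 5/x and P_2(x) = -1 + 3/x + 8/x^2.
x = 0 is a singular point because the y'-coefficient 1 - 5/x has a pole at x = 0 and the y-coefficient -1 + 3/x + 8/x^2 has a pole at x = 0.
It is a regular singular point because x P_1(x) = p(x) = x - 5 and x^2 P_2(x) = q(x) = -x^2 + 3x + 8 are polynomials, hence analytic at x = 0.
p(0) = -5,  q(0) = 8.
Indicial equation: r(r-1) + p(0) r + q(0) = 0, i.e. r^2 + (p(0) - 1) r + q(0) = 0, i.e. r^2 - 6 r + 8 = 0.
Discriminant: (-6)^2 - 4(8) = 4, so r = (6 ± 2)/2.
Solving: r_1 = 4, r_2 = 2.

indicial: r^2 - 6 r + 8 = 0; roots r_1 = 4, r_2 = 2


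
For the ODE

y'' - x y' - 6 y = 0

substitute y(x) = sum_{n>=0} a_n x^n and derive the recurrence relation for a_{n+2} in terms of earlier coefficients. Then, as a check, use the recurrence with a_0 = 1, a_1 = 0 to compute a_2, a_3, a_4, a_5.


Substitute y = sum_n a_n x^n.
y''(x) has coefficient (n+2)(n+1) a_{n+2} at x^n;
-x y'(x) has coefficient -n a_n at x^n (shift);
-6 y(x) has coefficient -6 a_n at x^n.
Matching x^n: (n+2)(n+1) a_{n+2} + (-n - 6) a_n = 0.
Thus a_{n+2} = (n + 6) / ((n+1)(n+2)) * a_n.

Check with a_0 = 1, a_1 = 0 (apply the recurrence for n = 0, 1, 2, 3): a_0 = 1, a_1 = 0, a_2 = 3, a_3 = 0, a_4 = 2, a_5 = 0.

a_(n+2) = (n + 6) / ((n+1)(n+2)) * a_n; check: a_0 = 1, a_1 = 0, a_2 = 3, a_3 = 0, a_4 = 2, a_5 = 0


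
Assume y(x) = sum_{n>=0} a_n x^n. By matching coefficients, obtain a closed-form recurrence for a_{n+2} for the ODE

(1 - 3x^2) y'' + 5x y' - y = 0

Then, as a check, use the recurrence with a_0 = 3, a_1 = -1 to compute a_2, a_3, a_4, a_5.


Substitute y = sum_n a_n x^n.
(1 - 3 x^2) y'' contributes (n+2)(n+1) a_{n+2} - 3 n(n-1) a_n at x^n.
5 x y'(x) contributes 5 n a_n at x^n.
-y(x) contributes -1 a_n at x^n.
Matching x^n: (n+2)(n+1) a_{n+2} + (-3 n(n-1) + 5 n - 1) a_n = 0.
Thus a_{n+2} = (3 n(n-1) - 5 n + 1) / ((n+1)(n+2)) * a_n.

Check with a_0 = 3, a_1 = -1 (apply the recurrence for n = 0, 1, 2, 3): a_0 = 3, a_1 = -1, a_2 = 3/2, a_3 = 2/3, a_4 = -3/8, a_5 = 2/15.

a_(n+2) = (3 n(n-1) - 5 n + 1) / ((n+1)(n+2)) * a_n; check: a_0 = 3, a_1 = -1, a_2 = 3/2, a_3 = 2/3, a_4 = -3/8, a_5 = 2/15


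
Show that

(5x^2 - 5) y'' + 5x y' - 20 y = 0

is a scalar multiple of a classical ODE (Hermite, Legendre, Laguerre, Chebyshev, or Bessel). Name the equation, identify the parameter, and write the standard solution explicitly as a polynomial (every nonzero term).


All three coefficients share the factor -5; dividing through by -5 gives  (1 - x^2) y'' - x y' + 4 y = 0.
This matches the Chebyshev equation (1 - x^2) y'' - x y' + n^2 y = 0 (note the -x y' term, not -2x y') with n^2 = 4, so n = 2; the polynomial solution is T_2(x).
With y = sum_k a_k x^k, matching x^k gives (k+2)(k+1) a_{k+2} = (k^2 - n^2) a_k = (k - 2)(k + 2) a_k. The right side vanishes at k = 2, so the series with the parity of 2 terminates at degree 2.
Standard normalization: leading coefficient of T_n is 2^(n-1), so a_2 = 2^1 = 2. Work downward with a_k = (k+1)(k+2) a_{k+2} / ((k - 2)(k + 2)):
  a_0 = (1)(2)(2) / ((0 - 2)(0 + 2)) = 4/(-4) = -1
Hence T_2(x) = 2 x^2 - 1.

T_2(x); series = 2 x^2 - 1


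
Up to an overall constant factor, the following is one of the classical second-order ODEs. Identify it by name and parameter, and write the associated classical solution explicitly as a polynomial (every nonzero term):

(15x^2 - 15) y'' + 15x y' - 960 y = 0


All three coefficients share the factor -15; dividing through by -15 gives  (1 - x^2) y'' - x y' + 64 y = 0.
This matches the Chebyshev equation (1 - x^2) y'' - x y' + n^2 y = 0 (note the -x y' term, not -2x y') with n^2 = 64, so n = 8; the polynomial solution is T_8(x).
With y = sum_k a_k x^k, matching x^k gives (k+2)(k+1) a_{k+2} = (k^2 - n^2) a_k = (k - 8)(k + 8) a_k. The right side vanishes at k = 8, so the series with the parity of 8 terminates at degree 8.
Standard normalization: leading coefficient of T_n is 2^(n-1), so a_8 = 2^7 = 128. Work downward with a_k = (k+1)(k+2) a_{k+2} / ((k - 8)(k + 8)):
  a_6 = (7)(8)(128) / ((6 - 8)(6 + 8)) = 7168/(-28) = -256
  a_4 = (5)(6)(-256) / ((4 - 8)(4 + 8)) = -7680/(-48) = 160
  a_2 = (3)(4)(160) / ((2 - 8)(2 + 8)) = 1920/(-60) = -32
  a_0 = (1)(2)(-32) / ((0 - 8)(0 + 8)) = -64/(-64) = 1
Hence T_8(x) = 128 x^8 - 256 x^6 + 160 x^4 - 32 x^2 + 1.

T_8(x); series = 128 x^8 - 256 x^6 + 160 x^4 - 32 x^2 + 1


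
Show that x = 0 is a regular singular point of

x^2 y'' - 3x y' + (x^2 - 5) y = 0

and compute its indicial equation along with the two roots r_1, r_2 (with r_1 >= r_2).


Divide by x^2 to reach normal form y'' + P_1(x) y' + P_2(x) y = 0 with P_1(x) = -3/x and P_2(x) = 1 - 5/x^2.
x = 0 is a singular point because the y'-coefficient -3/x has a pole at x = 0 and the y-coefficient 1 - 5/x^2 has a pole at x = 0.
It is a regular singular point because x P_1(x) = p(x) = -3 and x^2 P_2(x) = q(x) = x^2 - 5 are polynomials, hence analytic at x = 0.
p(0) = -3,  q(0) = -5.
Indicial equation: r(r-1) + p(0) r + q(0) = 0, i.e. r^2 + (p(0) - 1) r + q(0) = 0, i.e. r^2 - 4 r - 5 = 0.
Discriminant: (-4)^2 - 4(-5) = 36, so r = (4 ± 6)/2.
Solving: r_1 = 5, r_2 = -1.

indicial: r^2 - 4 r - 5 = 0; roots r_1 = 5, r_2 = -1


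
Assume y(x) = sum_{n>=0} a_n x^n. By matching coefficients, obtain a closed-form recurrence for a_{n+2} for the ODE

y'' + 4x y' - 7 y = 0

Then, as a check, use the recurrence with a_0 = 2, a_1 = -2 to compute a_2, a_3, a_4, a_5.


Substitute y = sum_n a_n x^n.
y''(x) has coefficient (n+2)(n+1) a_{n+2} at x^n;
4 x y'(x) has coefficient 4 n a_n at x^n (shift);
-7 y(x) has coefficient -7 a_n at x^n.
Matching x^n: (n+2)(n+1) a_{n+2} + (4n - 7) a_n = 0.
Thus a_{n+2} = (-4n + 7) / ((n+1)(n+2)) * a_n.

Check with a_0 = 2, a_1 = -2 (apply the recurrence for n = 0, 1, 2, 3): a_0 = 2, a_1 = -2, a_2 = 7, a_3 = -1, a_4 = -7/12, a_5 = 1/4.

a_(n+2) = (-4n + 7) / ((n+1)(n+2)) * a_n; check: a_0 = 2, a_1 = -2, a_2 = 7, a_3 = -1, a_4 = -7/12, a_5 = 1/4


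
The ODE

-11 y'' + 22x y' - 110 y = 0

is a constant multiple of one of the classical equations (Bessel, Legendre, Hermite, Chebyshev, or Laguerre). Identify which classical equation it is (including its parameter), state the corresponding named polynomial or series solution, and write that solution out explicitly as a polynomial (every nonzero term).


All three coefficients share the factor -11; dividing through by -11 gives  y'' - 2x y' + 10 y = 0.
This matches the Hermite equation y'' - 2x y' + 2n y = 0 with 2n = 10, so n = 5; the polynomial solution is H_5(x).
With y = sum_k a_k x^k, matching x^k gives (k+2)(k+1) a_{k+2} = 2(k - n) a_k = 2(k - 5) a_k. The right side vanishes at k = 5, so the series with the parity of 5 terminates at degree 5.
Standard normalization: leading coefficient of H_n is 2^n, so a_5 = 2^5 = 32. Work downward with a_k = (k+1)(k+2) a_{k+2} / (2(k - n)):
  a_3 = (4)(5)(32) / (2(3 - 5)) = 640/(-4) = -160
  a_1 = (2)(3)(-160) / (2(1 - 5)) = -960/(-8) = 120
Hence H_5(x) = 32 x^5 - 160 x^3 + 120 x.

H_5(x); series = 32 x^5 - 160 x^3 + 120 x


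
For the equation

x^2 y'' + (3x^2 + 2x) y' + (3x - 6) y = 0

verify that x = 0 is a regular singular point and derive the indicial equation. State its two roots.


Divide by x^2 to reach normal form y'' + P_1(x) y' + P_2(x) y = 0 with P_1(x) = 3 + 2/x and P_2(x) = 3/x - 6/x^2.
x = 0 is a singular point because the y'-coefficient 3 + 2/x has a pole at x = 0 and the y-coefficient 3/x - 6/x^2 has a pole at x = 0.
It is a regular singular point because x P_1(x) = p(x) = 3x + 2 and x^2 P_2(x) = q(x) = 3x - 6 are polynomials, hence analytic at x = 0.
p(0) = 2,  q(0) = -6.
Indicial equation: r(r-1) + p(0) r + q(0) = 0, i.e. r^2 + (p(0) - 1) r + q(0) = 0, i.e. r^2 + 1 r - 6 = 0.
Discriminant: (1)^2 - 4(-6) = 25, so r = (-1 ± 5)/2.
Solving: r_1 = 2, r_2 = -3.

indicial: r^2 + 1 r - 6 = 0; roots r_1 = 2, r_2 = -3


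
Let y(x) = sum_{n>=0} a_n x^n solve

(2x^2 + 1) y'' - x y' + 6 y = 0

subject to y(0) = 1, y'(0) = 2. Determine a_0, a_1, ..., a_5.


Ansatz: y(x) = sum_{n>=0} a_n x^n, so y'(x) = sum_{n>=1} n a_n x^(n-1) and y''(x) = sum_{n>=2} n(n-1) a_n x^(n-2).
Substitute into P(x) y'' + Q(x) y' + R(x) y = 0 with P(x) = 2x^2 + 1, Q(x) = -x, R(x) = 6, and match powers of x.
Initial conditions: a_0 = 1, a_1 = 2.
Setting the coefficient of each power of x to zero and solving order by order (substituting the coefficients already found):
  x^0: 2 a_2 + 6 a_0 = 0  ->  2 a_2 = -6 a_0 = -6  ->  a_2 = -3
  x^1: 6 a_3 + 5 a_1 = 0  ->  6 a_3 = -5 a_1 = -10  ->  a_3 = -5/3
  x^2: 12 a_4 + 8 a_2 = 0  ->  12 a_4 = -8 a_2 = 24  ->  a_4 = 2
  x^3: 20 a_5 + 15 a_3 = 0  ->  20 a_5 = -15 a_3 = 25  ->  a_5 = 5/4
Truncated series: y(x) = 1 + 2 x - 3 x^2 - (5/3) x^3 + 2 x^4 + (5/4) x^5 + O(x^6).

a_0 = 1; a_1 = 2; a_2 = -3; a_3 = -5/3; a_4 = 2; a_5 = 5/4


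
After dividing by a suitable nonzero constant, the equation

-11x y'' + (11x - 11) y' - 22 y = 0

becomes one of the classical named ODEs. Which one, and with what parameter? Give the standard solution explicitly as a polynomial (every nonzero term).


All three coefficients share the factor -11; dividing through by -11 gives  x y'' + (1 - x) y' + 2 y = 0.
This matches the Laguerre equation x y'' + (1 - x) y' + n y = 0 with n = 2; the polynomial solution is L_2(x).
With y = sum_k a_k x^k, matching x^k gives (k+1)k a_{k+1} + (k+1) a_{k+1} - k a_k + n a_k = 0, i.e. (k+1)^2 a_{k+1} = (k - n) a_k = (k - 2) a_k. The right side vanishes at k = 2, so the series terminates at degree 2.
Standard normalization L_n(0) = 1 gives a_0 = 1. Work upward with a_{k+1} = (k - 2) a_k / (k+1)^2:
  a_1 = (0 - 2)(1) / 1^2 = -2/1 = -2
  a_2 = (1 - 2)(-2) / 2^2 = 2/4 = 1/2
Hence L_2(x) = x^2/2 - 2 x + 1.

L_2(x); series = x^2/2 - 2 x + 1


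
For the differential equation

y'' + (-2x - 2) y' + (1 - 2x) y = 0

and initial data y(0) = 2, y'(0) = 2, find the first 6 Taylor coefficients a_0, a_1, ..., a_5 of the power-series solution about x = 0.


Ansatz: y(x) = sum_{n>=0} a_n x^n, so y'(x) = sum_{n>=1} n a_n x^(n-1) and y''(x) = sum_{n>=2} n(n-1) a_n x^(n-2).
Substitute into P(x) y'' + Q(x) y' + R(x) y = 0 with P(x) = 1, Q(x) = -2x - 2, R(x) = 1 - 2x, and match powers of x.
Initial conditions: a_0 = 2, a_1 = 2.
Setting the coefficient of each power of x to zero and solving order by order (substituting the coefficients already found):
  x^0: 2 a_2 - 2 a_1 + a_0 = 0  ->  2 a_2 = 2 a_1 - a_0 = 2  ->  a_2 = 1
  x^1: 6 a_3 - 4 a_2 - a_1 - 2 a_0 = 0  ->  6 a_3 = 4 a_2 + a_1 + 2 a_0 = 10  ->  a_3 = 5/3
  x^2: 12 a_4 - 6 a_3 - 3 a_2 - 2 a_1 = 0  ->  12 a_4 = 6 a_3 + 3 a_2 + 2 a_1 = 17  ->  a_4 = 17/12
  x^3: 20 a_5 - 8 a_4 - 5 a_3 - 2 a_2 = 0  ->  20 a_5 = 8 a_4 + 5 a_3 + 2 a_2 = 65/3  ->  a_5 = 13/12
Truncated series: y(x) = 2 + 2 x + x^2 + (5/3) x^3 + (17/12) x^4 + (13/12) x^5 + O(x^6).

a_0 = 2; a_1 = 2; a_2 = 1; a_3 = 5/3; a_4 = 17/12; a_5 = 13/12


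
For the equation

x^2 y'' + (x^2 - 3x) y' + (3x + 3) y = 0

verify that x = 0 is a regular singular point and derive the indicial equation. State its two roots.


Divide by x^2 to reach normal form y'' + P_1(x) y' + P_2(x) y = 0 with P_1(x) = 1 - 3/x and P_2(x) = 3/x + 3/x^2.
x = 0 is a singular point because the y'-coefficient 1 - 3/x has a pole at x = 0 and the y-coefficient 3/x + 3/x^2 has a pole at x = 0.
It is a regular singular point because x P_1(x) = p(x) = x - 3 and x^2 P_2(x) = q(x) = 3x + 3 are polynomials, hence analytic at x = 0.
p(0) = -3,  q(0) = 3.
Indicial equation: r(r-1) + p(0) r + q(0) = 0, i.e. r^2 + (p(0) - 1) r + q(0) = 0, i.e. r^2 - 4 r + 3 = 0.
Discriminant: (-4)^2 - 4(3) = 4, so r = (4 ± 2)/2.
Solving: r_1 = 3, r_2 = 1.

indicial: r^2 - 4 r + 3 = 0; roots r_1 = 3, r_2 = 1


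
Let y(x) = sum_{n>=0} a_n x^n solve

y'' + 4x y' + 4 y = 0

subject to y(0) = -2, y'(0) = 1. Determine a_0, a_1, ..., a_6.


Ansatz: y(x) = sum_{n>=0} a_n x^n, so y'(x) = sum_{n>=1} n a_n x^(n-1) and y''(x) = sum_{n>=2} n(n-1) a_n x^(n-2).
Substitute into P(x) y'' + Q(x) y' + R(x) y = 0 with P(x) = 1, Q(x) = 4x, R(x) = 4, and match powers of x.
Initial conditions: a_0 = -2, a_1 = 1.
Setting the coefficient of each power of x to zero and solving order by order (substituting the coefficients already found):
  x^0: 2 a_2 + 4 a_0 = 0  ->  2 a_2 = -4 a_0 = 8  ->  a_2 = 4
  x^1: 6 a_3 + 8 a_1 = 0  ->  6 a_3 = -8 a_1 = -8  ->  a_3 = -4/3
  x^2: 12 a_4 + 12 a_2 = 0  ->  12 a_4 = -12 a_2 = -48  ->  a_4 = -4
  x^3: 20 a_5 + 16 a_3 = 0  ->  20 a_5 = -16 a_3 = 64/3  ->  a_5 = 16/15
  x^4: 30 a_6 + 20 a_4 = 0  ->  30 a_6 = -20 a_4 = 80  ->  a_6 = 8/3
Truncated series: y(x) = -2 + x + 4 x^2 - (4/3) x^3 - 4 x^4 + (16/15) x^5 + (8/3) x^6 + O(x^7).

a_0 = -2; a_1 = 1; a_2 = 4; a_3 = -4/3; a_4 = -4; a_5 = 16/15; a_6 = 8/3


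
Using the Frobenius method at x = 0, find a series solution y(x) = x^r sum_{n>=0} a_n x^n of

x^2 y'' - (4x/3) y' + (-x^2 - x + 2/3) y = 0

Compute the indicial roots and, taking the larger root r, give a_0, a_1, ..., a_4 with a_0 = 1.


Write in Frobenius form y'' + (p(x)/x) y' + (q(x)/x^2) y = 0:
  p(x) = -4/3,  q(x) = -x^2 - x + 2/3.
Indicial equation: r(r-1) + (-4/3) r + (2/3) = 0 -> roots r_1 = 2, r_2 = 1/3.
Take r = r_1 = 2. Let y(x) = x^r sum_{n>=0} a_n x^n with a_0 = 1.
Substitute y = x^r sum a_n x^n and match x^{r+n}. The recurrence is
  D(n) a_n - 1 a_{n-1} - 1 a_{n-2} = 0,  where D(n) = (r+n)(r+n-1) + (-4/3)(r+n) + (2/3).
  a_n = [1 a_{n-1} + 1 a_{n-2}] / D(n).
Since the indicial polynomial factors as (r - r_1)(r - r_2), D(n) = (r_1 + n - r_1)(r_1 + n - r_2) = n(n + 5/3).
Evaluating step by step (a_0 = 1):
  n = 1: D(1) = 1(1 + 5/3) = 8/3; numerator = 1(1) = 1; a_1 = (1)/(8/3) = 3/8
  n = 2: D(2) = 2(2 + 5/3) = 22/3; numerator = 1(3/8) + 1(1) = 11/8; a_2 = (11/8)/(22/3) = 3/16
  n = 3: D(3) = 3(3 + 5/3) = 14; numerator = 1(3/16) + 1(3/8) = 9/16; a_3 = (9/16)/(14) = 9/224
  n = 4: D(4) = 4(4 + 5/3) = 68/3; numerator = 1(9/224) + 1(3/16) = 51/224; a_4 = (51/224)/(68/3) = 9/896

r = 2; a_0 = 1; a_1 = 3/8; a_2 = 3/16; a_3 = 9/224; a_4 = 9/896


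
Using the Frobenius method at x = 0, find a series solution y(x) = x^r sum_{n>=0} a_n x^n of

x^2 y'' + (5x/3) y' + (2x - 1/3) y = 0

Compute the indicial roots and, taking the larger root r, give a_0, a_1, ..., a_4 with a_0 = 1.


Write in Frobenius form y'' + (p(x)/x) y' + (q(x)/x^2) y = 0:
  p(x) = 5/3,  q(x) = 2x - 1/3.
Indicial equation: r(r-1) + (5/3) r + (-1/3) = 0 -> roots r_1 = 1/3, r_2 = -1.
Take r = r_1 = 1/3. Let y(x) = x^r sum_{n>=0} a_n x^n with a_0 = 1.
Substitute y = x^r sum a_n x^n and match x^{r+n}. The recurrence is
  D(n) a_n + 2 a_{n-1} = 0,  where D(n) = (r+n)(r+n-1) + (5/3)(r+n) + (-1/3).
  a_n = -2 / D(n) * a_{n-1}.
Since the indicial polynomial factors as (r - r_1)(r - r_2), D(n) = (r_1 + n - r_1)(r_1 + n - r_2) = n(n + 4/3).
Evaluating step by step (a_0 = 1):
  n = 1: D(1) = 1(1 + 4/3) = 7/3; numerator = -2(1) = -2; a_1 = (-2)/(7/3) = -6/7
  n = 2: D(2) = 2(2 + 4/3) = 20/3; numerator = -2(-6/7) = 12/7; a_2 = (12/7)/(20/3) = 9/35
  n = 3: D(3) = 3(3 + 4/3) = 13; numerator = -2(9/35) = -18/35; a_3 = (-18/35)/(13) = -18/455
  n = 4: D(4) = 4(4 + 4/3) = 64/3; numerator = -2(-18/455) = 36/455; a_4 = (36/455)/(64/3) = 27/7280

r = 1/3; a_0 = 1; a_1 = -6/7; a_2 = 9/35; a_3 = -18/455; a_4 = 27/7280


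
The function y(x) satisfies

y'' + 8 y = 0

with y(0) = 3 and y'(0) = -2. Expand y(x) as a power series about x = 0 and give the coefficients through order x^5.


Ansatz: y(x) = sum_{n>=0} a_n x^n, so y'(x) = sum_{n>=1} n a_n x^(n-1) and y''(x) = sum_{n>=2} n(n-1) a_n x^(n-2).
Substitute into P(x) y'' + Q(x) y' + R(x) y = 0 with P(x) = 1, Q(x) = 0, R(x) = 8, and match powers of x.
Initial conditions: a_0 = 3, a_1 = -2.
Setting the coefficient of each power of x to zero and solving order by order (substituting the coefficients already found):
  x^0: 2 a_2 + 8 a_0 = 0  ->  2 a_2 = -8 a_0 = -24  ->  a_2 = -12
  x^1: 6 a_3 + 8 a_1 = 0  ->  6 a_3 = -8 a_1 = 16  ->  a_3 = 8/3
  x^2: 12 a_4 + 8 a_2 = 0  ->  12 a_4 = -8 a_2 = 96  ->  a_4 = 8
  x^3: 20 a_5 + 8 a_3 = 0  ->  20 a_5 = -8 a_3 = -64/3  ->  a_5 = -16/15
Truncated series: y(x) = 3 - 2 x - 12 x^2 + (8/3) x^3 + 8 x^4 - (16/15) x^5 + O(x^6).

a_0 = 3; a_1 = -2; a_2 = -12; a_3 = 8/3; a_4 = 8; a_5 = -16/15


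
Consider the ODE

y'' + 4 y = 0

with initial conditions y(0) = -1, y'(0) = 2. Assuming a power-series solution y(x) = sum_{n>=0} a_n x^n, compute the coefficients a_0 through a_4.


Ansatz: y(x) = sum_{n>=0} a_n x^n, so y'(x) = sum_{n>=1} n a_n x^(n-1) and y''(x) = sum_{n>=2} n(n-1) a_n x^(n-2).
Substitute into P(x) y'' + Q(x) y' + R(x) y = 0 with P(x) = 1, Q(x) = 0, R(x) = 4, and match powers of x.
Initial conditions: a_0 = -1, a_1 = 2.
Setting the coefficient of each power of x to zero and solving order by order (substituting the coefficients already found):
  x^0: 2 a_2 + 4 a_0 = 0  ->  2 a_2 = -4 a_0 = 4  ->  a_2 = 2
  x^1: 6 a_3 + 4 a_1 = 0  ->  6 a_3 = -4 a_1 = -8  ->  a_3 = -4/3
  x^2: 12 a_4 + 4 a_2 = 0  ->  12 a_4 = -4 a_2 = -8  ->  a_4 = -2/3
Truncated series: y(x) = -1 + 2 x + 2 x^2 - (4/3) x^3 - (2/3) x^4 + O(x^5).

a_0 = -1; a_1 = 2; a_2 = 2; a_3 = -4/3; a_4 = -2/3


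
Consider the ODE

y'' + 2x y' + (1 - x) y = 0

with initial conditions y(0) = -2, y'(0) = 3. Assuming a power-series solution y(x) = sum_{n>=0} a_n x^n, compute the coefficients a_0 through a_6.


Ansatz: y(x) = sum_{n>=0} a_n x^n, so y'(x) = sum_{n>=1} n a_n x^(n-1) and y''(x) = sum_{n>=2} n(n-1) a_n x^(n-2).
Substitute into P(x) y'' + Q(x) y' + R(x) y = 0 with P(x) = 1, Q(x) = 2x, R(x) = 1 - x, and match powers of x.
Initial conditions: a_0 = -2, a_1 = 3.
Setting the coefficient of each power of x to zero and solving order by order (substituting the coefficients already found):
  x^0: 2 a_2 + a_0 = 0  ->  2 a_2 = -a_0 = 2  ->  a_2 = 1
  x^1: 6 a_3 + 3 a_1 - a_0 = 0  ->  6 a_3 = -3 a_1 + a_0 = -11  ->  a_3 = -11/6
  x^2: 12 a_4 + 5 a_2 - a_1 = 0  ->  12 a_4 = -5 a_2 + a_1 = -2  ->  a_4 = -1/6
  x^3: 20 a_5 + 7 a_3 - a_2 = 0  ->  20 a_5 = -7 a_3 + a_2 = 83/6  ->  a_5 = 83/120
  x^4: 30 a_6 + 9 a_4 - a_3 = 0  ->  30 a_6 = -9 a_4 + a_3 = -1/3  ->  a_6 = -1/90
Truncated series: y(x) = -2 + 3 x + x^2 - (11/6) x^3 - (1/6) x^4 + (83/120) x^5 - (1/90) x^6 + O(x^7).

a_0 = -2; a_1 = 3; a_2 = 1; a_3 = -11/6; a_4 = -1/6; a_5 = 83/120; a_6 = -1/90


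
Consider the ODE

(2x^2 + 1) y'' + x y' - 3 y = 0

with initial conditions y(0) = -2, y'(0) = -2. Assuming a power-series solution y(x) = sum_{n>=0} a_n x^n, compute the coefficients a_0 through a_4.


Ansatz: y(x) = sum_{n>=0} a_n x^n, so y'(x) = sum_{n>=1} n a_n x^(n-1) and y''(x) = sum_{n>=2} n(n-1) a_n x^(n-2).
Substitute into P(x) y'' + Q(x) y' + R(x) y = 0 with P(x) = 2x^2 + 1, Q(x) = x, R(x) = -3, and match powers of x.
Initial conditions: a_0 = -2, a_1 = -2.
Setting the coefficient of each power of x to zero and solving order by order (substituting the coefficients already found):
  x^0: 2 a_2 - 3 a_0 = 0  ->  2 a_2 = 3 a_0 = -6  ->  a_2 = -3
  x^1: 6 a_3 - 2 a_1 = 0  ->  6 a_3 = 2 a_1 = -4  ->  a_3 = -2/3
  x^2: 12 a_4 + 3 a_2 = 0  ->  12 a_4 = -3 a_2 = 9  ->  a_4 = 3/4
Truncated series: y(x) = -2 - 2 x - 3 x^2 - (2/3) x^3 + (3/4) x^4 + O(x^5).

a_0 = -2; a_1 = -2; a_2 = -3; a_3 = -2/3; a_4 = 3/4


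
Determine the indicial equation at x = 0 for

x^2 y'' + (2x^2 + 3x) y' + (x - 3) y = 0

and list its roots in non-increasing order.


Divide by x^2 to reach normal form y'' + P_1(x) y' + P_2(x) y = 0 with P_1(x) = 2 + 3/x and P_2(x) = 1/x - 3/x^2.
x = 0 is a singular point because the y'-coefficient 2 + 3/x has a pole at x = 0 and the y-coefficient 1/x - 3/x^2 has a pole at x = 0.
It is a regular singular point because x P_1(x) = p(x) = 2x + 3 and x^2 P_2(x) = q(x) = x - 3 are polynomials, hence analytic at x = 0.
p(0) = 3,  q(0) = -3.
Indicial equation: r(r-1) + p(0) r + q(0) = 0, i.e. r^2 + (p(0) - 1) r + q(0) = 0, i.e. r^2 + 2 r - 3 = 0.
Discriminant: (2)^2 - 4(-3) = 16, so r = (-2 ± 4)/2.
Solving: r_1 = 1, r_2 = -3.

indicial: r^2 + 2 r - 3 = 0; roots r_1 = 1, r_2 = -3


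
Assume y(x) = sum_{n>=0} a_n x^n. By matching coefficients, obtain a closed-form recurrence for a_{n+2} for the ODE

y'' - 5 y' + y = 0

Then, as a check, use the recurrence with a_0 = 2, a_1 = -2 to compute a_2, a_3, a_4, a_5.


Substitute y = sum_n a_n x^n.
y''(x) has coefficient (n+2)(n+1) a_{n+2} at x^n;
-5 y'(x) has coefficient -5 (n+1) a_{n+1} at x^n;
y(x) has coefficient 1 a_n at x^n.
Matching x^n: (n+2)(n+1) a_{n+2} - 5 (n+1) a_{n+1} + 1 a_n = 0.
Thus a_{n+2} = [5 (n+1) a_{n+1} - 1 a_n] / ((n+1)(n+2)).

Check with a_0 = 2, a_1 = -2 (apply the recurrence for n = 0, 1, 2, 3): a_0 = 2, a_1 = -2, a_2 = -6, a_3 = -29/3, a_4 = -139/12, a_5 = -111/10.

a_(n+2) = [5 (n+1) a_(n+1) - 1 a_n] / ((n+1)(n+2)); check: a_0 = 2, a_1 = -2, a_2 = -6, a_3 = -29/3, a_4 = -139/12, a_5 = -111/10


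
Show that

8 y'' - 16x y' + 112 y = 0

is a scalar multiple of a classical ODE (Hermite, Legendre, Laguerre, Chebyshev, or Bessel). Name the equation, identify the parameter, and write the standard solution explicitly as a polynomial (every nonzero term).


All three coefficients share the factor 8; dividing through by 8 gives  y'' - 2x y' + 14 y = 0.
This matches the Hermite equation y'' - 2x y' + 2n y = 0 with 2n = 14, so n = 7; the polynomial solution is H_7(x).
With y = sum_k a_k x^k, matching x^k gives (k+2)(k+1) a_{k+2} = 2(k - n) a_k = 2(k - 7) a_k. The right side vanishes at k = 7, so the series with the parity of 7 terminates at degree 7.
Standard normalization: leading coefficient of H_n is 2^n, so a_7 = 2^7 = 128. Work downward with a_k = (k+1)(k+2) a_{k+2} / (2(k - n)):
  a_5 = (6)(7)(128) / (2(5 - 7)) = 5376/(-4) = -1344
  a_3 = (4)(5)(-1344) / (2(3 - 7)) = -26880/(-8) = 3360
  a_1 = (2)(3)(3360) / (2(1 - 7)) = 20160/(-12) = -1680
Hence H_7(x) = 128 x^7 - 1344 x^5 + 3360 x^3 - 1680 x.

H_7(x); series = 128 x^7 - 1344 x^5 + 3360 x^3 - 1680 x


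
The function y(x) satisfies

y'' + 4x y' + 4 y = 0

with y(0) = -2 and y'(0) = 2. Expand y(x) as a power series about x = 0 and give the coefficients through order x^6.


Ansatz: y(x) = sum_{n>=0} a_n x^n, so y'(x) = sum_{n>=1} n a_n x^(n-1) and y''(x) = sum_{n>=2} n(n-1) a_n x^(n-2).
Substitute into P(x) y'' + Q(x) y' + R(x) y = 0 with P(x) = 1, Q(x) = 4x, R(x) = 4, and match powers of x.
Initial conditions: a_0 = -2, a_1 = 2.
Setting the coefficient of each power of x to zero and solving order by order (substituting the coefficients already found):
  x^0: 2 a_2 + 4 a_0 = 0  ->  2 a_2 = -4 a_0 = 8  ->  a_2 = 4
  x^1: 6 a_3 + 8 a_1 = 0  ->  6 a_3 = -8 a_1 = -16  ->  a_3 = -8/3
  x^2: 12 a_4 + 12 a_2 = 0  ->  12 a_4 = -12 a_2 = -48  ->  a_4 = -4
  x^3: 20 a_5 + 16 a_3 = 0  ->  20 a_5 = -16 a_3 = 128/3  ->  a_5 = 32/15
  x^4: 30 a_6 + 20 a_4 = 0  ->  30 a_6 = -20 a_4 = 80  ->  a_6 = 8/3
Truncated series: y(x) = -2 + 2 x + 4 x^2 - (8/3) x^3 - 4 x^4 + (32/15) x^5 + (8/3) x^6 + O(x^7).

a_0 = -2; a_1 = 2; a_2 = 4; a_3 = -8/3; a_4 = -4; a_5 = 32/15; a_6 = 8/3


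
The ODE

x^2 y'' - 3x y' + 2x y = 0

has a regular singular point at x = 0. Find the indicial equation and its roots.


Divide by x^2 to reach normal form y'' + P_1(x) y' + P_2(x) y = 0 with P_1(x) = -3/x and P_2(x) = 2/x.
x = 0 is a singular point because the y'-coefficient -3/x has a pole at x = 0 and the y-coefficient 2/x has a pole at x = 0.
It is a regular singular point because x P_1(x) = p(x) = -3 and x^2 P_2(x) = q(x) = 2x are polynomials, hence analytic at x = 0.
p(0) = -3,  q(0) = 0.
Indicial equation: r(r-1) + p(0) r + q(0) = 0, i.e. r^2 + (p(0) - 1) r + q(0) = 0, i.e. r^2 - 4 r = 0.
Discriminant: (-4)^2 - 4(0) = 16, so r = (4 ± 4)/2.
Solving: r_1 = 4, r_2 = 0.

indicial: r^2 - 4 r = 0; roots r_1 = 4, r_2 = 0


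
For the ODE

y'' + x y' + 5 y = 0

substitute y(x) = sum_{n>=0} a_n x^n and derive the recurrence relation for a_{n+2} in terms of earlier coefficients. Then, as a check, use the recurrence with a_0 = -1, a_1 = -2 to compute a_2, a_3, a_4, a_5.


Substitute y = sum_n a_n x^n.
y''(x) has coefficient (n+2)(n+1) a_{n+2} at x^n;
x y'(x) has coefficient n a_n at x^n (shift);
5 y(x) has coefficient 5 a_n at x^n.
Matching x^n: (n+2)(n+1) a_{n+2} + (n + 5) a_n = 0.
Thus a_{n+2} = (-n - 5) / ((n+1)(n+2)) * a_n.

Check with a_0 = -1, a_1 = -2 (apply the recurrence for n = 0, 1, 2, 3): a_0 = -1, a_1 = -2, a_2 = 5/2, a_3 = 2, a_4 = -35/24, a_5 = -4/5.

a_(n+2) = (-n - 5) / ((n+1)(n+2)) * a_n; check: a_0 = -1, a_1 = -2, a_2 = 5/2, a_3 = 2, a_4 = -35/24, a_5 = -4/5


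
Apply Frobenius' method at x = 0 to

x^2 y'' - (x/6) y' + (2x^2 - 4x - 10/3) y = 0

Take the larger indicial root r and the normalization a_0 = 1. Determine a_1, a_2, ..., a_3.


Write in Frobenius form y'' + (p(x)/x) y' + (q(x)/x^2) y = 0:
  p(x) = -1/6,  q(x) = 2x^2 - 4x - 10/3.
Indicial equation: r(r-1) + (-1/6) r + (-10/3) = 0 -> roots r_1 = 5/2, r_2 = -4/3.
Take r = r_1 = 5/2. Let y(x) = x^r sum_{n>=0} a_n x^n with a_0 = 1.
Substitute y = x^r sum a_n x^n and match x^{r+n}. The recurrence is
  D(n) a_n - 4 a_{n-1} + 2 a_{n-2} = 0,  where D(n) = (r+n)(r+n-1) + (-1/6)(r+n) + (-10/3).
  a_n = [4 a_{n-1} - 2 a_{n-2}] / D(n).
Since the indicial polynomial factors as (r - r_1)(r - r_2), D(n) = (r_1 + n - r_1)(r_1 + n - r_2) = n(n + 23/6).
Evaluating step by step (a_0 = 1):
  n = 1: D(1) = 1(1 + 23/6) = 29/6; numerator = 4(1) = 4; a_1 = (4)/(29/6) = 24/29
  n = 2: D(2) = 2(2 + 23/6) = 35/3; numerator = 4(24/29) - 2(1) = 38/29; a_2 = (38/29)/(35/3) = 114/1015
  n = 3: D(3) = 3(3 + 23/6) = 41/2; numerator = 4(114/1015) - 2(24/29) = -1224/1015; a_3 = (-1224/1015)/(41/2) = -2448/41615

r = 5/2; a_0 = 1; a_1 = 24/29; a_2 = 114/1015; a_3 = -2448/41615


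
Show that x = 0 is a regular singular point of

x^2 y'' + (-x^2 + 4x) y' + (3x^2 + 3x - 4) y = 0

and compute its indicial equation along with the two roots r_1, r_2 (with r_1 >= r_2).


Divide by x^2 to reach normal form y'' + P_1(x) y' + P_2(x) y = 0 with P_1(x) = -1 + 4/x and P_2(x) = 3 + 3/x - 4/x^2.
x = 0 is a singular point because the y'-coefficient -1 + 4/x has a pole at x = 0 and the y-coefficient 3 + 3/x - 4/x^2 has a pole at x = 0.
It is a regular singular point because x P_1(x) = p(x) = 4 - x and x^2 P_2(x) = q(x) = 3x^2 + 3x - 4 are polynomials, hence analytic at x = 0.
p(0) = 4,  q(0) = -4.
Indicial equation: r(r-1) + p(0) r + q(0) = 0, i.e. r^2 + (p(0) - 1) r + q(0) = 0, i.e. r^2 + 3 r - 4 = 0.
Discriminant: (3)^2 - 4(-4) = 25, so r = (-3 ± 5)/2.
Solving: r_1 = 1, r_2 = -4.

indicial: r^2 + 3 r - 4 = 0; roots r_1 = 1, r_2 = -4


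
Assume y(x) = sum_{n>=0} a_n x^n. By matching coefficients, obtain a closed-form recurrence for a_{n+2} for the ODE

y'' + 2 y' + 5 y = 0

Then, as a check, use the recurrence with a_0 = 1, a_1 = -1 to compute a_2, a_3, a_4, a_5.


Substitute y = sum_n a_n x^n.
y''(x) has coefficient (n+2)(n+1) a_{n+2} at x^n;
2 y'(x) has coefficient 2 (n+1) a_{n+1} at x^n;
5 y(x) has coefficient 5 a_n at x^n.
Matching x^n: (n+2)(n+1) a_{n+2} + 2 (n+1) a_{n+1} + 5 a_n = 0.
Thus a_{n+2} = [-2 (n+1) a_{n+1} - 5 a_n] / ((n+1)(n+2)).

Check with a_0 = 1, a_1 = -1 (apply the recurrence for n = 0, 1, 2, 3): a_0 = 1, a_1 = -1, a_2 = -3/2, a_3 = 11/6, a_4 = -7/24, a_5 = -41/120.

a_(n+2) = [-2 (n+1) a_(n+1) - 5 a_n] / ((n+1)(n+2)); check: a_0 = 1, a_1 = -1, a_2 = -3/2, a_3 = 11/6, a_4 = -7/24, a_5 = -41/120


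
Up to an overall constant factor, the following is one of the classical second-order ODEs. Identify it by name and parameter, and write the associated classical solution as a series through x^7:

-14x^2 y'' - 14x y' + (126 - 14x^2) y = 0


All three coefficients share the factor -14; dividing through by -14 gives  x^2 y'' + x y' + (x^2 - 9) y = 0.
This matches the Bessel equation x^2 y'' + x y' + (x^2 - nu^2) y = 0 with nu^2 = 9, so nu = 3; the solution bounded at x = 0 is J_3(x).
Frobenius at x = 0: indicial roots ±nu; for r = nu the recurrence k(k + 2nu) c_k = -c_{k-2} gives the standard series J_nu(x) = sum_{k>=0} (-1)^k / (k! (k+nu)!) (x/2)^(2k+nu). Evaluate the first 3 terms:
  k = 0: (-1)^0 / (0! * 3! * 2^3) x^3 = 1/(1*6*8) x^3 = (1/48) x^3
  k = 1: (-1)^1 / (1! * 4! * 2^5) x^5 = -1/(1*24*32) x^5 = (-1/768) x^5
  k = 2: (-1)^2 / (2! * 5! * 2^7) x^7 = 1/(2*120*128) x^7 = (1/30720) x^7
Hence J_3(x) = x^7/30720 - x^5/768 + x^3/48 + ....

J_3(x); series = x^7/30720 - x^5/768 + x^3/48


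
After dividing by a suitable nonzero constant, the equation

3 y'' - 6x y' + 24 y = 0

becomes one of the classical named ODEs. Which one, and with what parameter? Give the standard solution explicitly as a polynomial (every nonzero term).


All three coefficients share the factor 3; dividing through by 3 gives  y'' - 2x y' + 8 y = 0.
This matches the Hermite equation y'' - 2x y' + 2n y = 0 with 2n = 8, so n = 4; the polynomial solution is H_4(x).
With y = sum_k a_k x^k, matching x^k gives (k+2)(k+1) a_{k+2} = 2(k - n) a_k = 2(k - 4) a_k. The right side vanishes at k = 4, so the series with the parity of 4 terminates at degree 4.
Standard normalization: leading coefficient of H_n is 2^n, so a_4 = 2^4 = 16. Work downward with a_k = (k+1)(k+2) a_{k+2} / (2(k - n)):
  a_2 = (3)(4)(16) / (2(2 - 4)) = 192/(-4) = -48
  a_0 = (1)(2)(-48) / (2(0 - 4)) = -96/(-8) = 12
Hence H_4(x) = 16 x^4 - 48 x^2 + 12.

H_4(x); series = 16 x^4 - 48 x^2 + 12
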